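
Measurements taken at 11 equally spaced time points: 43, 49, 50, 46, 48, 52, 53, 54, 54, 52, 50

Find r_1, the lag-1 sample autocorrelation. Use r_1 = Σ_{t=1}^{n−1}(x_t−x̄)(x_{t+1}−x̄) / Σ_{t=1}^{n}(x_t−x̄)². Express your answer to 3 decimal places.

Mean x̄ = (43 + 49 + 50 + 46 + 48 + 52 + 53 + 54 + 54 + 52 + 50)/11 = 50.0909
Numerator Σ_{t=1}^{10}(x_t−x̄)(x_{t+1}−x̄) = 52.2645
Denominator Σ(x_t−x̄)² = 118.9091
r_1 = 52.2645 / 118.9091 = 0.440

0.440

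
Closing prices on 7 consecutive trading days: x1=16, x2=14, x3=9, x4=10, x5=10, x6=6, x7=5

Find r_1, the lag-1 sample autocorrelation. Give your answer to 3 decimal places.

Mean x̄ = (16 + 14 + 9 + 10 + 10 + 6 + 5)/7 = 10.0000
Deviations from mean: 6.0000, 4.0000, -1.0000, 0.0000, 0.0000, -4.0000, -5.0000
Σ(x_t−x̄)(x_{t+1}−x̄) = (24.0000) + (-4.0000) + (0.0000) + (0.0000) + (0.0000) + (20.0000) = 40.0000
Denominator Σ(x_t−x̄)² = 94.0000
r_1 = 40.0000 / 94.0000 = 0.426

0.426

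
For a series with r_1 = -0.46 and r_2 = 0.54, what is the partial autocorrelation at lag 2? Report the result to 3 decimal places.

φ_{22} = (r_2 − r_1²) / (1 − r_1²)
r_1² = (-0.46)² = 0.2116
Numerator = 0.54 − 0.2116 = 0.3284; denominator = 1 − 0.2116 = 0.7884
φ_{22} = 0.3284 / 0.7884 = 0.417

0.417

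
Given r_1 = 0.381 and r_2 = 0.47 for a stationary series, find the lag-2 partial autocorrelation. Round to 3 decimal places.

φ_{22} = (r_2 − r_1²) / (1 − r_1²)
r_1² = (0.381)² = 0.145161
Numerator = 0.47 − 0.1452 = 0.3248; denominator = 1 − 0.1452 = 0.8548
φ_{22} = 0.3248 / 0.8548 = 0.380

0.380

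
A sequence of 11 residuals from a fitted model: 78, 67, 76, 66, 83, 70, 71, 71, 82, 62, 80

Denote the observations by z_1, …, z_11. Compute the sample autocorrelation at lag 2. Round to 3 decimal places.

0.326

Mean z̄ = (78 + 67 + 76 + 66 + 83 + 70 + 71 + 71 + 82 + 62 + 80)/11 = 73.2727
Numerator Σ_{t=1}^{9}(z_t−z̄)(z_{t+2}−z̄) = 158.6694
Denominator Σ(z_t−z̄)² = 486.1818
r_2 = 158.6694 / 486.1818 = 0.326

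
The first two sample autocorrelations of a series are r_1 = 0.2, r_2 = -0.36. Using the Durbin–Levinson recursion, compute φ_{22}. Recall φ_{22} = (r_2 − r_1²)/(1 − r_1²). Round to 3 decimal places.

φ_{22} = (r_2 − r_1²) / (1 − r_1²)
r_1² = (0.2)² = 0.04
Numerator = -0.36 − 0.0400 = -0.4000; denominator = 1 − 0.0400 = 0.9600
φ_{22} = -0.4000 / 0.9600 = -0.417

-0.417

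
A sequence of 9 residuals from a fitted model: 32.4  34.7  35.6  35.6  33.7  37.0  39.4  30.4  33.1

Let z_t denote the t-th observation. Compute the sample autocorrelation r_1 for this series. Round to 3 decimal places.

Mean z̄ = (32.4 + 34.7 + 35.6 + 35.6 + 33.7 + 37.0 + 39.4 + 30.4 + 33.1)/9 = 34.6556
Numerator Σ_{t=1}^{8}(z_t−z̄)(z_{t+1}−z̄) = -4.7564
Denominator Σ(z_t−z̄)² = 56.3222
r_1 = -4.7564 / 56.3222 = -0.084

-0.084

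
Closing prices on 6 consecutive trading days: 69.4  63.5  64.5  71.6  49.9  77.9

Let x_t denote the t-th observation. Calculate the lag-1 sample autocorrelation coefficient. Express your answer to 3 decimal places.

-0.648

Mean x̄ = (69.4 + 63.5 + 64.5 + 71.6 + 49.9 + 77.9)/6 = 66.1333
Deviations from mean: 3.2667, -2.6333, -1.6333, 5.4667, -16.2333, 11.7667
Σ(x_t−x̄)(x_{t+1}−x̄) = (-8.6022) + (4.3011) + (-8.9289) + (-88.7422) + (-191.0122) = -292.9844
Denominator Σ(x_t−x̄)² = 452.1333
r_1 = -292.9844 / 452.1333 = -0.648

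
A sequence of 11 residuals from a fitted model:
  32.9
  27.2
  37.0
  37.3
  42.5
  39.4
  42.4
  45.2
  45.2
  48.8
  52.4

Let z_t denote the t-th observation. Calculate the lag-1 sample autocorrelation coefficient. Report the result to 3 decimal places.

Mean z̄ = (32.9 + 27.2 + 37.0 + 37.3 + 42.5 + 39.4 + 42.4 + 45.2 + 45.2 + 48.8 + 52.4)/11 = 40.9364
Numerator Σ_{t=1}^{10}(z_t−z̄)(z_{t+1}−z̄) = 316.5314
Denominator Σ(z_t−z̄)² = 518.5455
r_1 = 316.5314 / 518.5455 = 0.610

0.610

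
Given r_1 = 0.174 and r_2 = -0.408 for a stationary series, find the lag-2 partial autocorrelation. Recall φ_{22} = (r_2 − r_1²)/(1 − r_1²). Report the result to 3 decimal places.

φ_{22} = (r_2 − r_1²) / (1 − r_1²)
r_1² = (0.174)² = 0.030276
Numerator = -0.408 − 0.0303 = -0.4383; denominator = 1 − 0.0303 = 0.9697
φ_{22} = -0.4383 / 0.9697 = -0.452

-0.452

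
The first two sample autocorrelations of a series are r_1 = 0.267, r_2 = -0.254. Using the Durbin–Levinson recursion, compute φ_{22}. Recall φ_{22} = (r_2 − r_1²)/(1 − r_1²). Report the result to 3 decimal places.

φ_{22} = (r_2 − r_1²) / (1 − r_1²)
r_1² = (0.267)² = 0.071289
Numerator = -0.254 − 0.0713 = -0.3253; denominator = 1 − 0.0713 = 0.9287
φ_{22} = -0.3253 / 0.9287 = -0.350

-0.350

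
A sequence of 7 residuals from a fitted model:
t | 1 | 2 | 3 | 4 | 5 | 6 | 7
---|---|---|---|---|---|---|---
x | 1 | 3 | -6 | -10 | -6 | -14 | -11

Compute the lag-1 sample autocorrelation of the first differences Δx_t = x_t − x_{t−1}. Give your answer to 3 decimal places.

-0.554

First differences Δx: 2, -9, -4, 4, -8, 3
Mean of differences = -2.0000
Numerator Σ(Δx_t−Δx̄)(Δx_{t+1}−Δx̄) = -92.0000
Denominator Σ(Δx_t−Δx̄)² = 166.0000
r_1(Δx) = -92.0000 / 166.0000 = -0.554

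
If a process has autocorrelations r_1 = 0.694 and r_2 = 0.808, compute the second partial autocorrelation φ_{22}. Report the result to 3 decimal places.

φ_{22} = (r_2 − r_1²) / (1 − r_1²)
r_1² = (0.694)² = 0.481636
Numerator = 0.808 − 0.4816 = 0.3264; denominator = 1 − 0.4816 = 0.5184
φ_{22} = 0.3264 / 0.5184 = 0.630

0.630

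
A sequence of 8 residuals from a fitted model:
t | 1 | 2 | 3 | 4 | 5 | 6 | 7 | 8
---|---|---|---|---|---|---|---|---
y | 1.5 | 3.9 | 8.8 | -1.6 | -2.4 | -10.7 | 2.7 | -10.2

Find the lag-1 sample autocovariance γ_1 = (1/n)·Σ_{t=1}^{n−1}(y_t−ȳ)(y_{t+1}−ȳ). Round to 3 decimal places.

Mean ȳ = (1.5 + 3.9 + 8.8 − 1.6 − 2.4 − 10.7 + 2.7 − 10.2)/8 = -1.0000
Deviations: 2.5000, 4.9000, 9.8000, -0.6000, -1.4000, -9.7000, 3.7000, -9.2000
Σ_{t=1}^{7}(y_t−ȳ)(y_{t+1}−ȳ) = -1.1200
γ_1 = -1.1200 / 8 = -0.140

-0.140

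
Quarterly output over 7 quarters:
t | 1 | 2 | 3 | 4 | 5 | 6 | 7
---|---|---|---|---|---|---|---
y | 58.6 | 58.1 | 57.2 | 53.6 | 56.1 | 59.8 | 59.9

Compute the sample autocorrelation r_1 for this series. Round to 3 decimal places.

Mean ȳ = (58.6 + 58.1 + 57.2 + 53.6 + 56.1 + 59.8 + 59.9)/7 = 57.6143
Deviations from mean: 0.9857, 0.4857, -0.4143, -4.0143, -1.5143, 2.1857, 2.2857
Σ(y_t−ȳ)(y_{t+1}−ȳ) = (0.4788) + (-0.2012) + (1.6631) + (6.0788) + (-3.3098) + (4.9959) = 9.7055
Denominator Σ(y_t−ȳ)² = 29.7886
r_1 = 9.7055 / 29.7886 = 0.326

0.326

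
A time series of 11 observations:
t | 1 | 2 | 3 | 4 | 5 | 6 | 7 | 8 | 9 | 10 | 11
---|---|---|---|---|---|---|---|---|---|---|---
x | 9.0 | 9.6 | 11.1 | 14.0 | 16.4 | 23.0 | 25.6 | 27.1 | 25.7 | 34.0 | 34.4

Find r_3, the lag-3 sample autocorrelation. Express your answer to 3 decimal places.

Mean x̄ = (9.0 + 9.6 + 11.1 + 14.0 + 16.4 + 23.0 + 25.6 + 27.1 + 25.7 + 34.0 + 34.4)/11 = 20.9000
Numerator Σ_{t=1}^{8}(x_t−x̄)(x_{t+3}−x̄) = 207.4000
Denominator Σ(x_t−x̄)² = 875.0400
r_3 = 207.4000 / 875.0400 = 0.237

0.237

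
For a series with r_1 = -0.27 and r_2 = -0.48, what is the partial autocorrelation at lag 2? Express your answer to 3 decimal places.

φ_{22} = (r_2 − r_1²) / (1 − r_1²)
r_1² = (-0.27)² = 0.0729
Numerator = -0.48 − 0.0729 = -0.5529; denominator = 1 − 0.0729 = 0.9271
φ_{22} = -0.5529 / 0.9271 = -0.596

-0.596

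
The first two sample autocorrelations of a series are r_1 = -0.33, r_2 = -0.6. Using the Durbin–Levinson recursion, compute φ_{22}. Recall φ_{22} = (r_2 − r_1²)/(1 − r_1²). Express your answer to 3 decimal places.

-0.796

φ_{22} = (r_2 − r_1²) / (1 − r_1²)
r_1² = (-0.33)² = 0.1089
Numerator = -0.6 − 0.1089 = -0.7089; denominator = 1 − 0.1089 = 0.8911
φ_{22} = -0.7089 / 0.8911 = -0.796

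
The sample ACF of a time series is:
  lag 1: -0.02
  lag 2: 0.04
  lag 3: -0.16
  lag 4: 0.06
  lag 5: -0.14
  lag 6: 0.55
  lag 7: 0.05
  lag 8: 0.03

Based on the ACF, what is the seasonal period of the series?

6

The largest autocorrelation is r_6 = 0.55; the remaining lags stay at or below 0.06.
The dominant spike at lag 6 indicates a seasonal period of 6.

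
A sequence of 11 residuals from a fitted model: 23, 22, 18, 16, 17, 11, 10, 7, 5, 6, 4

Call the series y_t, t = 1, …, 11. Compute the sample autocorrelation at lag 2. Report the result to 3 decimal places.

Mean ȳ = (23 + 22 + 18 + 16 + 17 + 11 + 10 + 7 + 5 + 6 + 4)/11 = 12.6364
Numerator Σ_{t=1}^{9}(y_t−ȳ)(y_{t+2}−ȳ) = 226.1901
Denominator Σ(y_t−ȳ)² = 472.5455
r_2 = 226.1901 / 472.5455 = 0.479

0.479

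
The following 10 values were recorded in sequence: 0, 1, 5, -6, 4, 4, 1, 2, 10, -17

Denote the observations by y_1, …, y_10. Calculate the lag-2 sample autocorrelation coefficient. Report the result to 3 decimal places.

Mean ȳ = (0 + 1 + 5 − 6 + 4 + 4 + 1 + 2 + 10 − 17)/10 = 0.4000
Numerator Σ_{t=1}^{8}(y_t−ȳ)(y_{t+2}−ȳ) = -26.3200
Denominator Σ(y_t−ȳ)² = 486.4000
r_2 = -26.3200 / 486.4000 = -0.054

-0.054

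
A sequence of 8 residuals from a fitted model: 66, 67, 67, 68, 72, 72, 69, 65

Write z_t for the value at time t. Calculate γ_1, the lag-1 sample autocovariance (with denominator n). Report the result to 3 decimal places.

Mean z̄ = (66 + 67 + 67 + 68 + 72 + 72 + 69 + 65)/8 = 68.2500
Σ_{t=1}^{7}(z_t−z̄)(z_{t+1}−z̄) = 18.1875
γ_1 = 18.1875 / 8 = 2.273

2.273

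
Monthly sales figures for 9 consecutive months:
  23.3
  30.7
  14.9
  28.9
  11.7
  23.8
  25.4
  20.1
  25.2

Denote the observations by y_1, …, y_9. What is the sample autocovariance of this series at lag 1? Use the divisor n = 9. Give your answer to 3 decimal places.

-21.880

Mean ȳ = (23.3 + 30.7 + 14.9 + 28.9 + 11.7 + 23.8 + 25.4 + 20.1 + 25.2)/9 = 22.6667
Σ_{t=1}^{8}(y_t−ȳ)(y_{t+1}−ȳ) = -196.9244
γ_1 = -196.9244 / 9 = -21.880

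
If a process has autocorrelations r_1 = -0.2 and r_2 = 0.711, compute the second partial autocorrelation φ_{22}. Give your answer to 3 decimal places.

φ_{22} = (r_2 − r_1²) / (1 − r_1²)
r_1² = (-0.2)² = 0.04
Numerator = 0.711 − 0.0400 = 0.6710; denominator = 1 − 0.0400 = 0.9600
φ_{22} = 0.6710 / 0.9600 = 0.699

0.699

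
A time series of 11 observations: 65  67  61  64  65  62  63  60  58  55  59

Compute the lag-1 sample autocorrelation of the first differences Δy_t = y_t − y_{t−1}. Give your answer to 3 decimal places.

-0.461

First differences Δy: 2, -6, 3, 1, -3, 1, -3, -2, -3, 4
Mean of differences = -0.6000
Numerator Σ(Δy_t−Δȳ)(Δy_{t+1}−Δȳ) = -43.5600
Denominator Σ(Δy_t−Δȳ)² = 94.4000
r_1(Δy) = -43.5600 / 94.4000 = -0.461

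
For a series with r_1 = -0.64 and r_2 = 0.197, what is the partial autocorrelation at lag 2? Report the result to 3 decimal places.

-0.360

φ_{22} = (r_2 − r_1²) / (1 − r_1²)
r_1² = (-0.64)² = 0.4096
Numerator = 0.197 − 0.4096 = -0.2126; denominator = 1 − 0.4096 = 0.5904
φ_{22} = -0.2126 / 0.5904 = -0.360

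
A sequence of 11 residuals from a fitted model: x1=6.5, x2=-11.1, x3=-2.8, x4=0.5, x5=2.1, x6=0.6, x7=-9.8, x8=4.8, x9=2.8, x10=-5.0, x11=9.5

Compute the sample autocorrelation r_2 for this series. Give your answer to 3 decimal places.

Mean x̄ = (6.5 − 11.1 − 2.8 + 0.5 + 2.1 + 0.6 − 9.8 + 4.8 + 2.8 − 5.0 + 9.5)/11 = -0.1727
Numerator Σ_{t=1}^{9}(x_t−x̄)(x_{t+2}−x̄) = -72.2406
Denominator Σ(x_t−x̄)² = 420.1618
r_2 = -72.2406 / 420.1618 = -0.172

-0.172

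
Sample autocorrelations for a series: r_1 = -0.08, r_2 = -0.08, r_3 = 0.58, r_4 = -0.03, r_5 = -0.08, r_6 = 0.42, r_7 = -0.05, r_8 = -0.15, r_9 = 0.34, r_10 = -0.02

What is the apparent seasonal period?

The largest autocorrelation is r_3 = 0.58, with weaker echoes at lags 6 (0.42) and 9 (0.34); the remaining lags stay at or below -0.02.
The dominant spike at lag 3 indicates a seasonal period of 3.

3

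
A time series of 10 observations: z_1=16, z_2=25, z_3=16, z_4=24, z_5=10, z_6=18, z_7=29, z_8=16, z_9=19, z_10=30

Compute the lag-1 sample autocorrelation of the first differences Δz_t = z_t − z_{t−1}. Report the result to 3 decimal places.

First differences Δz: 9, -9, 8, -14, 8, 11, -13, 3, 11
Mean of differences = 1.5556
Numerator Σ(Δz_t−Δz̄)(Δz_{t+1}−Δz̄) = -431.0864
Denominator Σ(Δz_t−Δz̄)² = 884.2222
r_1(Δz) = -431.0864 / 884.2222 = -0.488

-0.488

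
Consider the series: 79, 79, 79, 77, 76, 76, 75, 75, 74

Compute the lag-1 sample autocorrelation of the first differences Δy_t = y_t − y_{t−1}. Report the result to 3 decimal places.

First differences Δy: 0, 0, -2, -1, 0, -1, 0, -1
Mean of differences = -0.6250
Numerator Σ(Δy_t−Δȳ)(Δy_{t+1}−Δȳ) = -0.8906
Denominator Σ(Δy_t−Δȳ)² = 3.8750
r_1(Δy) = -0.8906 / 3.8750 = -0.230

-0.230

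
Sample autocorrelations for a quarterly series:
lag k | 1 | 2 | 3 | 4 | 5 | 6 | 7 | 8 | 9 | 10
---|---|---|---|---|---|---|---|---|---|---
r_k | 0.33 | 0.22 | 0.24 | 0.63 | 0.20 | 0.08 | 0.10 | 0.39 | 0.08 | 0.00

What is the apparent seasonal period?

4

The largest autocorrelation is r_4 = 0.63, with a weaker echo at lag 8 (0.39); the remaining lags stay at or below 0.33. The elevated value at lag 1 (0.33), dropping to 0.22 at lag 2, reflects decaying short-term dependence rather than seasonality.
The dominant spike at lag 4 indicates a seasonal period of 4.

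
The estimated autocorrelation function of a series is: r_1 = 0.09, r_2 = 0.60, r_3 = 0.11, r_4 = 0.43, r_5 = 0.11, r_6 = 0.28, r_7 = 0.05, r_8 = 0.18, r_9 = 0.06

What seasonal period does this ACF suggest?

2

The largest autocorrelation is r_2 = 0.60, with weaker echoes at lags 4 (0.43), 6 (0.28) and 8 (0.18); the remaining lags stay at or below 0.11.
The dominant spike at lag 2 indicates a seasonal period of 2.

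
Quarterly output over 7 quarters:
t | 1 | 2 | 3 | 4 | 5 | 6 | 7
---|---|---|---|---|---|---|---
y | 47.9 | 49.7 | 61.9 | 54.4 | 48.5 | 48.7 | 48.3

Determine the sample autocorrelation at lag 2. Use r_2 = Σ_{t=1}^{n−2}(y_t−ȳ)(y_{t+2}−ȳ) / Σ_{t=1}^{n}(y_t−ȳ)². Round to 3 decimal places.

-0.443

Mean ȳ = (47.9 + 49.7 + 61.9 + 54.4 + 48.5 + 48.7 + 48.3)/7 = 51.3429
Deviations from mean: -3.4429, -1.6429, 10.5571, 3.0571, -2.8429, -2.6429, -3.0429
Σ(y_t−ȳ)(y_{t+2}−ȳ) = (-36.3467) + (-5.0224) + (-30.0124) + (-8.0796) + (8.6504) = -70.8108
Denominator Σ(y_t−ȳ)² = 159.6771
r_2 = -70.8108 / 159.6771 = -0.443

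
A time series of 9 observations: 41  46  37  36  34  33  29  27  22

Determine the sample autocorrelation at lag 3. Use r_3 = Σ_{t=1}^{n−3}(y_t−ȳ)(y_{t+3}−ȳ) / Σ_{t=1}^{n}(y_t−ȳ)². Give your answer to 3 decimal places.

0.031

Mean ȳ = (41 + 46 + 37 + 36 + 34 + 33 + 29 + 27 + 22)/9 = 33.8889
Numerator Σ_{t=1}^{6}(y_t−ȳ)(y_{t+3}−ȳ) = 13.0741
Denominator Σ(y_t−ȳ)² = 424.8889
r_3 = 13.0741 / 424.8889 = 0.031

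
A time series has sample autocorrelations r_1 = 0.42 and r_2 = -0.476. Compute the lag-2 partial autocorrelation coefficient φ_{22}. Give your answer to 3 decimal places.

φ_{22} = (r_2 − r_1²) / (1 − r_1²)
r_1² = (0.42)² = 0.1764
Numerator = -0.476 − 0.1764 = -0.6524; denominator = 1 − 0.1764 = 0.8236
φ_{22} = -0.6524 / 0.8236 = -0.792

-0.792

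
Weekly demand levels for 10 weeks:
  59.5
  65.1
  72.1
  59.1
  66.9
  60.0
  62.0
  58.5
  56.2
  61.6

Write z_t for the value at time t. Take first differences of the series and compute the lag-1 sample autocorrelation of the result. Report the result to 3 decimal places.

First differences Δz: 5.6, 7.0, -13.0, 7.8, -6.9, 2.0, -3.5, -2.3, 5.4
Mean of differences = 0.2333
Numerator Σ(Δz_t−Δz̄)(Δz_{t+1}−Δz̄) = -230.1678
Denominator Σ(Δz_t−Δz̄)² = 408.0200
r_1(Δz) = -230.1678 / 408.0200 = -0.564

-0.564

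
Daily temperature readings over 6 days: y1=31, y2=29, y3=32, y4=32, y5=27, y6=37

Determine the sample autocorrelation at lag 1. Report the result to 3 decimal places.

Mean ȳ = (31 + 29 + 32 + 32 + 27 + 37)/6 = 31.3333
Deviations from mean: -0.3333, -2.3333, 0.6667, 0.6667, -4.3333, 5.6667
Σ(y_t−ȳ)(y_{t+1}−ȳ) = (0.7778) + (-1.5556) + (0.4444) + (-2.8889) + (-24.5556) = -27.7778
Denominator Σ(y_t−ȳ)² = 57.3333
r_1 = -27.7778 / 57.3333 = -0.484

-0.484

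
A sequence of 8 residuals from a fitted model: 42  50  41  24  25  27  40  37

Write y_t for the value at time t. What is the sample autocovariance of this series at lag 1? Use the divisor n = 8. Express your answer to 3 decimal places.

Mean ȳ = (42 + 50 + 41 + 24 + 25 + 27 + 40 + 37)/8 = 35.7500
Σ_{t=1}^{7}(y_t−ȳ)(y_{t+1}−ȳ) = 290.6875
γ_1 = 290.6875 / 8 = 36.336

36.336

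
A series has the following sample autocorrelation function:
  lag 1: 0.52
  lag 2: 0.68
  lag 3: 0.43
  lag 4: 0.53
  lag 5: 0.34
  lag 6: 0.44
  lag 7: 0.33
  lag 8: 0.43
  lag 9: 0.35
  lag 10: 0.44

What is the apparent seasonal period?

The largest autocorrelation is r_2 = 0.68, with a weaker echo at lag 4 (0.53); the remaining lags stay at or below 0.52.
The dominant spike at lag 2 indicates a seasonal period of 2.

2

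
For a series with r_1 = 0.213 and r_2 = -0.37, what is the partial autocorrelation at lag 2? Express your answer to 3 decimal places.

φ_{22} = (r_2 − r_1²) / (1 − r_1²)
r_1² = (0.213)² = 0.045369
Numerator = -0.37 − 0.0454 = -0.4154; denominator = 1 − 0.0454 = 0.9546
φ_{22} = -0.4154 / 0.9546 = -0.435

-0.435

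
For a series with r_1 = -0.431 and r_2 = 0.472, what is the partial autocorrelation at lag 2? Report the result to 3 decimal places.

φ_{22} = (r_2 − r_1²) / (1 − r_1²)
r_1² = (-0.431)² = 0.185761
Numerator = 0.472 − 0.1858 = 0.2862; denominator = 1 − 0.1858 = 0.8142
φ_{22} = 0.2862 / 0.8142 = 0.352

0.352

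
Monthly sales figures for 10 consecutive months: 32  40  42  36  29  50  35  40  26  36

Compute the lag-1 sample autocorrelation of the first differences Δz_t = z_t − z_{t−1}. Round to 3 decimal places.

First differences Δz: 8, 2, -6, -7, 21, -15, 5, -14, 10
Mean of differences = 0.4444
Numerator Σ(Δz_t−Δz̄)(Δz_{t+1}−Δz̄) = -694.9753
Denominator Σ(Δz_t−Δz̄)² = 1138.2222
r_1(Δz) = -694.9753 / 1138.2222 = -0.611

-0.611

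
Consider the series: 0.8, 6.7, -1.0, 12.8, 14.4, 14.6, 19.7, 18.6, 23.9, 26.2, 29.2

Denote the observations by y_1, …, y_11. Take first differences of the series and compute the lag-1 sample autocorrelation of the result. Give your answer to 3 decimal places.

-0.667

First differences Δy: 5.9, -7.7, 13.8, 1.6, 0.2, 5.1, -1.1, 5.3, 2.3, 3.0
Mean of differences = 2.8400
Numerator Σ(Δy_t−Δȳ)(Δy_{t+1}−Δȳ) = -184.0656
Denominator Σ(Δy_t−Δȳ)² = 276.0840
r_1(Δy) = -184.0656 / 276.0840 = -0.667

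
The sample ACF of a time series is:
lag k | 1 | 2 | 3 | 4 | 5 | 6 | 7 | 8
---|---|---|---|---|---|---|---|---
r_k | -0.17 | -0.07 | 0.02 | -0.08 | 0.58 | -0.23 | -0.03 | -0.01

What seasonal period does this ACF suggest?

The largest autocorrelation is r_5 = 0.58; the remaining lags stay at or below 0.02.
The dominant spike at lag 5 indicates a seasonal period of 5.

5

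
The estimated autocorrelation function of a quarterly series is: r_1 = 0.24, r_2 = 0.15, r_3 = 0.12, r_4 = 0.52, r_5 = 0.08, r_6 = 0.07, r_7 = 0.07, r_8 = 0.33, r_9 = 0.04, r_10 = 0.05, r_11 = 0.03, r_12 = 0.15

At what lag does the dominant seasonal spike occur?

The largest autocorrelation is r_4 = 0.52, with a weaker echo at lag 8 (0.33); the remaining lags stay at or below 0.24. The elevated value at lag 1 (0.24), dropping to 0.15 at lag 2, reflects decaying short-term dependence rather than seasonality.
The dominant spike at lag 4 indicates a seasonal period of 4.

4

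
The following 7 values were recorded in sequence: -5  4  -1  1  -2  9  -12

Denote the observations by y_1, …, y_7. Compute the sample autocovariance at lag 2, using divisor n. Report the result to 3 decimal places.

Mean ȳ = (-5 + 4 − 1 + 1 − 2 + 9 − 12)/7 = -0.8571
Σ_{t=1}^{5}(y_t−ȳ)(y_{t+2}−ȳ) = 40.8163
γ_2 = 40.8163 / 7 = 5.831

5.831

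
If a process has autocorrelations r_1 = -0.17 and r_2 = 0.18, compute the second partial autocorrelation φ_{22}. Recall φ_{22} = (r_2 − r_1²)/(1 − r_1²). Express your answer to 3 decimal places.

0.156

φ_{22} = (r_2 − r_1²) / (1 − r_1²)
r_1² = (-0.17)² = 0.0289
Numerator = 0.18 − 0.0289 = 0.1511; denominator = 1 − 0.0289 = 0.9711
φ_{22} = 0.1511 / 0.9711 = 0.156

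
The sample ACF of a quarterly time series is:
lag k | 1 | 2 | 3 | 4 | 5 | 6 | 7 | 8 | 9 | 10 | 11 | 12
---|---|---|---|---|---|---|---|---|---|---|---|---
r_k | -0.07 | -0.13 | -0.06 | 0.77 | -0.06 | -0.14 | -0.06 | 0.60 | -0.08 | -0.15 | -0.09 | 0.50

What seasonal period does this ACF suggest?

The largest autocorrelation is r_4 = 0.77, with weaker echoes at lags 8 (0.60) and 12 (0.50); the remaining lags stay at or below -0.06.
The dominant spike at lag 4 indicates a seasonal period of 4.

4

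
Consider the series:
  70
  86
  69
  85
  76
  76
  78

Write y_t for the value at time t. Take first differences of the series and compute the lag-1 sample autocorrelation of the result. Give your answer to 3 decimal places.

First differences Δy: 16, -17, 16, -9, 0, 2
Mean of differences = 1.3333
Numerator Σ(Δy_t−Δȳ)(Δy_{t+1}−Δȳ) = -676.4444
Denominator Σ(Δy_t−Δȳ)² = 875.3333
r_1(Δy) = -676.4444 / 875.3333 = -0.773

-0.773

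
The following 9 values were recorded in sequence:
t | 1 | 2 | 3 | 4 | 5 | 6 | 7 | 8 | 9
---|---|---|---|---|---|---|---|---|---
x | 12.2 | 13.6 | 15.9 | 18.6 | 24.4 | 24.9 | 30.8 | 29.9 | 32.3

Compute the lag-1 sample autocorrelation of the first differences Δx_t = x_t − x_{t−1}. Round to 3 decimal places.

First differences Δx: 1.4, 2.3, 2.7, 5.8, 0.5, 5.9, -0.9, 2.4
Mean of differences = 2.5125
Numerator Σ(Δx_t−Δx̄)(Δx_{t+1}−Δx̄) = -23.7964
Denominator Σ(Δx_t−Δx̄)² = 39.3088
r_1(Δx) = -23.7964 / 39.3088 = -0.605

-0.605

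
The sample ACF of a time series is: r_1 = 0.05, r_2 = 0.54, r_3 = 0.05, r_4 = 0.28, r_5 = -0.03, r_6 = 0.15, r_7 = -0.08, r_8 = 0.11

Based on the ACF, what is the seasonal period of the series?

The largest autocorrelation is r_2 = 0.54, with weaker echoes at lags 4 (0.28) and 6 (0.15); the remaining lags stay at or below 0.11.
The dominant spike at lag 2 indicates a seasonal period of 2.

2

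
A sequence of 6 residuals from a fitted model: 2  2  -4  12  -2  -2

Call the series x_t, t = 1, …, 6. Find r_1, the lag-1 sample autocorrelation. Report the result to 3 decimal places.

Mean x̄ = (2 + 2 − 4 + 12 − 2 − 2)/6 = 1.3333
Deviations from mean: 0.6667, 0.6667, -5.3333, 10.6667, -3.3333, -3.3333
Σ(x_t−x̄)(x_{t+1}−x̄) = (0.4444) + (-3.5556) + (-56.8889) + (-35.5556) + (11.1111) = -84.4444
Denominator Σ(x_t−x̄)² = 165.3333
r_1 = -84.4444 / 165.3333 = -0.511

-0.511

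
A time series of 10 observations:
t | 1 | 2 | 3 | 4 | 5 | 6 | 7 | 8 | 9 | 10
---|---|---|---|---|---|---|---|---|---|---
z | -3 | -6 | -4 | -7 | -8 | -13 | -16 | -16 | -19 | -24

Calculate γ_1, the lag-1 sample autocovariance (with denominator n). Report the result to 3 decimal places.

Mean z̄ = (-3 − 6 − 4 − 7 − 8 − 13 − 16 − 16 − 19 − 24)/10 = -11.6000
Σ_{t=1}^{9}(z_t−z̄)(z_{t+1}−z̄) = 287.0400
γ_1 = 287.0400 / 10 = 28.704

28.704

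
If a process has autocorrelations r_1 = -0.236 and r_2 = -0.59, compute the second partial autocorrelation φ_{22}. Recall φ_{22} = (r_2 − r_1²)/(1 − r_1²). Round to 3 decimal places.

φ_{22} = (r_2 − r_1²) / (1 − r_1²)
r_1² = (-0.236)² = 0.055696
Numerator = -0.59 − 0.0557 = -0.6457; denominator = 1 − 0.0557 = 0.9443
φ_{22} = -0.6457 / 0.9443 = -0.684

-0.684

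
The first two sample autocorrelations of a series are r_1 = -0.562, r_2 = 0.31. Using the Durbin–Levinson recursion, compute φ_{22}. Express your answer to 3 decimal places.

-0.009

φ_{22} = (r_2 − r_1²) / (1 − r_1²)
r_1² = (-0.562)² = 0.315844
Numerator = 0.31 − 0.3158 = -0.0058; denominator = 1 − 0.3158 = 0.6842
φ_{22} = -0.0058 / 0.6842 = -0.009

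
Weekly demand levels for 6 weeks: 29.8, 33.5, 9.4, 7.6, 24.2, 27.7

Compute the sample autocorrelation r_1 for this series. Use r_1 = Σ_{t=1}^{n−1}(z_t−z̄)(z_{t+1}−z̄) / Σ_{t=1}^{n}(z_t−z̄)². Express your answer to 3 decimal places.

0.180

Mean z̄ = (29.8 + 33.5 + 9.4 + 7.6 + 24.2 + 27.7)/6 = 22.0333
Σ(z_t−z̄)(z_{t+1}−z̄) = (89.0578) + (-144.8622) + (182.3411) + (-31.2722) + (12.2778) = 107.5422
Denominator Σ(z_t−z̄)² = 596.5333
r_1 = 107.5422 / 596.5333 = 0.180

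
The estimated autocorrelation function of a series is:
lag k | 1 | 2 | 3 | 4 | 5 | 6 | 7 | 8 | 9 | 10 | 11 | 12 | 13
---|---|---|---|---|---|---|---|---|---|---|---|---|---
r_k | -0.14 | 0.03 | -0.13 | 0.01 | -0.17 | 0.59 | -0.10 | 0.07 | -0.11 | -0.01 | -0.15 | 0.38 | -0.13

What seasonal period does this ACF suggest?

The largest autocorrelation is r_6 = 0.59, with a weaker echo at lag 12 (0.38); the remaining lags stay at or below 0.07.
The dominant spike at lag 6 indicates a seasonal period of 6.

6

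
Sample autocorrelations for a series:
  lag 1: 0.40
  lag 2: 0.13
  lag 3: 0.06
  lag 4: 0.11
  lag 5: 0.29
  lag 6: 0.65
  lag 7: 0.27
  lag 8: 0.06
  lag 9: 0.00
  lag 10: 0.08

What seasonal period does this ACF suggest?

The largest autocorrelation is r_6 = 0.65; the remaining lags stay at or below 0.40. The elevated value at lag 1 (0.40), dropping to 0.13 at lag 2, reflects decaying short-term dependence rather than seasonality.
The dominant spike at lag 6 indicates a seasonal period of 6.

6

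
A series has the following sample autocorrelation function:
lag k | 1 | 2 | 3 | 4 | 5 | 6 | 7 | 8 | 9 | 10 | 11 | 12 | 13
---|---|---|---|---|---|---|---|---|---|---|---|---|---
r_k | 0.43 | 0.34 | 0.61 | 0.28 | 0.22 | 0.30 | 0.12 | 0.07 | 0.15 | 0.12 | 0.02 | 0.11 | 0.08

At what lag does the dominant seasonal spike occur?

The largest autocorrelation is r_3 = 0.61; the remaining lags stay at or below 0.43. The elevated value at lag 1 (0.43), dropping to 0.34 at lag 2, reflects decaying short-term dependence rather than seasonality.
The dominant spike at lag 3 indicates a seasonal period of 3.

3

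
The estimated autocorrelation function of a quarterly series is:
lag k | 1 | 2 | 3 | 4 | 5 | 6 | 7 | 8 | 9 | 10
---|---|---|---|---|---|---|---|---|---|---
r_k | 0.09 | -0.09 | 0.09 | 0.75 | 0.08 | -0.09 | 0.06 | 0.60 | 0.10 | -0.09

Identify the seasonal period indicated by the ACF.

The largest autocorrelation is r_4 = 0.75, with a weaker echo at lag 8 (0.60); the remaining lags stay at or below 0.10.
The dominant spike at lag 4 indicates a seasonal period of 4.

4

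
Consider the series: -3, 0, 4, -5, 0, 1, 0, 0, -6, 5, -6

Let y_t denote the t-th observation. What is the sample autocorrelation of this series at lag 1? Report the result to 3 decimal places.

Mean ȳ = (-3 + 0 + 4 − 5 + 0 + 1 + 0 + 0 − 6 + 5 − 6)/11 = -0.9091
Numerator Σ_{t=1}^{10}(y_t−ȳ)(y_{t+1}−ȳ) = -81.7355
Denominator Σ(y_t−ȳ)² = 138.9091
r_1 = -81.7355 / 138.9091 = -0.588

-0.588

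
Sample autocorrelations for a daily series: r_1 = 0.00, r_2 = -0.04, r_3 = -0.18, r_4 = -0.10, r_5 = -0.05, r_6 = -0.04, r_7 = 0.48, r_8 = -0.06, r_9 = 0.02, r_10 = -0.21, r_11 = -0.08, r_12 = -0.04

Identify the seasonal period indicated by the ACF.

7

The largest autocorrelation is r_7 = 0.48; the remaining lags stay at or below 0.02.
The dominant spike at lag 7 indicates a seasonal period of 7.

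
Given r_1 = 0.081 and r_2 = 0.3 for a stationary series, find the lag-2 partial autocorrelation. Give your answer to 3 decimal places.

0.295

φ_{22} = (r_2 − r_1²) / (1 − r_1²)
r_1² = (0.081)² = 0.006561
Numerator = 0.3 − 0.0066 = 0.2934; denominator = 1 − 0.0066 = 0.9934
φ_{22} = 0.2934 / 0.9934 = 0.295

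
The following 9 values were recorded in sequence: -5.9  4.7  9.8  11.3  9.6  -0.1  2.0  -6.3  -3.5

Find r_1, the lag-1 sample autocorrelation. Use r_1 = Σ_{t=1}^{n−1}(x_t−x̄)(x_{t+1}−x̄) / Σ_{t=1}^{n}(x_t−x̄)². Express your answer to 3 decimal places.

0.440

Mean x̄ = (-5.9 + 4.7 + 9.8 + 11.3 + 9.6 − 0.1 + 2.0 − 6.3 − 3.5)/9 = 2.4000
Numerator Σ_{t=1}^{8}(x_t−x̄)(x_{t+1}−x̄) = 165.6800
Denominator Σ(x_t−x̄)² = 376.9000
r_1 = 165.6800 / 376.9000 = 0.440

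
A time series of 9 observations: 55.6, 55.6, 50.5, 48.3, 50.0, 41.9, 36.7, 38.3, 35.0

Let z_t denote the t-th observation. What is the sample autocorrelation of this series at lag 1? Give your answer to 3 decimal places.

Mean z̄ = (55.6 + 55.6 + 50.5 + 48.3 + 50.0 + 41.9 + 36.7 + 38.3 + 35.0)/9 = 45.7667
Numerator Σ_{t=1}^{8}(z_t−z̄)(z_{t+1}−z̄) = 332.7322
Denominator Σ(z_t−z̄)² = 508.9600
r_1 = 332.7322 / 508.9600 = 0.654

0.654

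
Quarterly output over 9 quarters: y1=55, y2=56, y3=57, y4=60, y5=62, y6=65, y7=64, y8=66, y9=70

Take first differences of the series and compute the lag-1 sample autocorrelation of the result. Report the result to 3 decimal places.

First differences Δy: 1, 1, 3, 2, 3, -1, 2, 4
Mean of differences = 1.8750
Numerator Σ(Δy_t−Δȳ)(Δy_{t+1}−Δȳ) = -3.2656
Denominator Σ(Δy_t−Δȳ)² = 16.8750
r_1(Δy) = -3.2656 / 16.8750 = -0.194

-0.194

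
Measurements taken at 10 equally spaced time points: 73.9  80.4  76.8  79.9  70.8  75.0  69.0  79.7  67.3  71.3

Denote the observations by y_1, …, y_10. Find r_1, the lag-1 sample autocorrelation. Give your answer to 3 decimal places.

Mean ȳ = (73.9 + 80.4 + 76.8 + 79.9 + 70.8 + 75.0 + 69.0 + 79.7 + 67.3 + 71.3)/10 = 74.4100
Numerator Σ_{t=1}^{9}(y_t−ȳ)(y_{t+1}−ȳ) = -44.8771
Denominator Σ(y_t−ȳ)² = 202.8490
r_1 = -44.8771 / 202.8490 = -0.221

-0.221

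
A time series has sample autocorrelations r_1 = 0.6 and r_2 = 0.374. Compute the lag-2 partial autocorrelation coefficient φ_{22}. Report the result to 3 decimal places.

φ_{22} = (r_2 − r_1²) / (1 − r_1²)
r_1² = (0.6)² = 0.36
Numerator = 0.374 − 0.3600 = 0.0140; denominator = 1 − 0.3600 = 0.6400
φ_{22} = 0.0140 / 0.6400 = 0.022

0.022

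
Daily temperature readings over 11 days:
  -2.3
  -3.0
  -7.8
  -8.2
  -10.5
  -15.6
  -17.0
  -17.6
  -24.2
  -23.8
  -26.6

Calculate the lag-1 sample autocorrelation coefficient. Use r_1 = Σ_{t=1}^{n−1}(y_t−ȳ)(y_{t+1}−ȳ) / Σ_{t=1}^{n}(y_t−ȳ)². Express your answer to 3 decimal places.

Mean ȳ = (-2.3 − 3.0 − 7.8 − 8.2 − 10.5 − 15.6 − 17.0 − 17.6 − 24.2 − 23.8 − 26.6)/11 = -14.2364
Numerator Σ_{t=1}^{10}(y_t−ȳ)(y_{t+1}−ȳ) = 522.8623
Denominator Σ(y_t−ȳ)² = 724.9655
r_1 = 522.8623 / 724.9655 = 0.721

0.721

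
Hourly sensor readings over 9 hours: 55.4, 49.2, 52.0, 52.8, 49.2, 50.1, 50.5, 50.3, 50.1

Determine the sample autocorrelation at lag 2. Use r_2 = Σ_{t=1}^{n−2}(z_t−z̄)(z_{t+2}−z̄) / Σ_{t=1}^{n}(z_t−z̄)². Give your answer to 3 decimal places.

Mean z̄ = (55.4 + 49.2 + 52.0 + 52.8 + 49.2 + 50.1 + 50.5 + 50.3 + 50.1)/9 = 51.0667
Numerator Σ_{t=1}^{7}(z_t−z̄)(z_{t+2}−z̄) = -0.2622
Denominator Σ(z_t−z̄)² = 32.4000
r_2 = -0.2622 / 32.4000 = -0.008

-0.008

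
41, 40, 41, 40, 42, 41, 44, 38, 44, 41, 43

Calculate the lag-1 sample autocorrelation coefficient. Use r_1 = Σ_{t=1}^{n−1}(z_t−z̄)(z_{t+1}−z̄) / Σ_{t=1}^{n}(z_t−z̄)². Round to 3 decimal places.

Mean z̄ = (41 + 40 + 41 + 40 + 42 + 41 + 44 + 38 + 44 + 41 + 43)/11 = 41.3636
Numerator Σ_{t=1}^{10}(z_t−z̄)(z_{t+1}−z̄) = -19.8595
Denominator Σ(z_t−z̄)² = 32.5455
r_1 = -19.8595 / 32.5455 = -0.610

-0.610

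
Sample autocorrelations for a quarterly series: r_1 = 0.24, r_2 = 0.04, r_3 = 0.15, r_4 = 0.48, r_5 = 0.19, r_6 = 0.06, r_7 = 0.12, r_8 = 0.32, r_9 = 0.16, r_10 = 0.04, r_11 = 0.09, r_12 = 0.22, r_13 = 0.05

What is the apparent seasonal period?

4

The largest autocorrelation is r_4 = 0.48, with a weaker echo at lag 8 (0.32); the remaining lags stay at or below 0.24. The elevated value at lag 1 (0.24), dropping to 0.04 at lag 2, reflects decaying short-term dependence rather than seasonality.
The dominant spike at lag 4 indicates a seasonal period of 4.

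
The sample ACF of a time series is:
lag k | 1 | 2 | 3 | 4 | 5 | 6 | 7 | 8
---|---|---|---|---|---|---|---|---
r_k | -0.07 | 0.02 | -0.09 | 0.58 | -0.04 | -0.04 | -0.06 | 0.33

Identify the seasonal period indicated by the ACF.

The largest autocorrelation is r_4 = 0.58, with a weaker echo at lag 8 (0.33); the remaining lags stay at or below 0.02.
The dominant spike at lag 4 indicates a seasonal period of 4.

4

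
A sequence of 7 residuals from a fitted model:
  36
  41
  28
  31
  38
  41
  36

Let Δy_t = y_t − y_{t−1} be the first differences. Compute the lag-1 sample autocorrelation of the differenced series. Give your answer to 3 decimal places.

First differences Δy: 5, -13, 3, 7, 3, -5
Mean of differences = 0.0000
Numerator Σ(Δy_t−Δȳ)(Δy_{t+1}−Δȳ) = -77.0000
Denominator Σ(Δy_t−Δȳ)² = 286.0000
r_1(Δy) = -77.0000 / 286.0000 = -0.269

-0.269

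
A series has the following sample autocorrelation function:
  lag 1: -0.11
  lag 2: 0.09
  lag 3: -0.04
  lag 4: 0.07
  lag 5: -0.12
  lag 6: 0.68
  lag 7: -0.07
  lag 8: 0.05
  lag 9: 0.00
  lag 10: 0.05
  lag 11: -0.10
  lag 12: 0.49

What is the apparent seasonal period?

The largest autocorrelation is r_6 = 0.68, with a weaker echo at lag 12 (0.49); the remaining lags stay at or below 0.09.
The dominant spike at lag 6 indicates a seasonal period of 6.

6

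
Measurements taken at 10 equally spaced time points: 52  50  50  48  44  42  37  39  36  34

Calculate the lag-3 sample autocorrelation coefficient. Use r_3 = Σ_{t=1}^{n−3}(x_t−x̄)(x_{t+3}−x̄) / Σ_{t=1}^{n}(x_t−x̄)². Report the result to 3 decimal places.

Mean x̄ = (52 + 50 + 50 + 48 + 44 + 42 + 37 + 39 + 36 + 34)/10 = 43.2000
Σ(x_t−x̄)(x_{t+3}−x̄) = (42.2400) + (5.4400) + (-8.1600) + (-29.7600) + (-3.3600) + (8.6400) + (57.0400) = 72.0800
Denominator Σ(x_t−x̄)² = 387.6000
r_3 = 72.0800 / 387.6000 = 0.186

0.186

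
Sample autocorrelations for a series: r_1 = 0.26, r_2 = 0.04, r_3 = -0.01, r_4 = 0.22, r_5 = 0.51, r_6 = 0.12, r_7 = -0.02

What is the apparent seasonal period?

The largest autocorrelation is r_5 = 0.51; the remaining lags stay at or below 0.26. The elevated value at lag 1 (0.26), dropping to 0.04 at lag 2, reflects decaying short-term dependence rather than seasonality.
The dominant spike at lag 5 indicates a seasonal period of 5.

5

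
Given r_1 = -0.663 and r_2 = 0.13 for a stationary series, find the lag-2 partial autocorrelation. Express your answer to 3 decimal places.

-0.552

φ_{22} = (r_2 − r_1²) / (1 − r_1²)
r_1² = (-0.663)² = 0.439569
Numerator = 0.13 − 0.4396 = -0.3096; denominator = 1 − 0.4396 = 0.5604
φ_{22} = -0.3096 / 0.5604 = -0.552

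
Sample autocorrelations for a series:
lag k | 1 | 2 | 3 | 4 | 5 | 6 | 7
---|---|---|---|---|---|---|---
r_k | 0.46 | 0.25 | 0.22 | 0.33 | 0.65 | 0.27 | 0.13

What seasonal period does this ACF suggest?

5

The largest autocorrelation is r_5 = 0.65; the remaining lags stay at or below 0.46. The elevated value at lag 1 (0.46), dropping to 0.25 at lag 2, reflects decaying short-term dependence rather than seasonality.
The dominant spike at lag 5 indicates a seasonal period of 5.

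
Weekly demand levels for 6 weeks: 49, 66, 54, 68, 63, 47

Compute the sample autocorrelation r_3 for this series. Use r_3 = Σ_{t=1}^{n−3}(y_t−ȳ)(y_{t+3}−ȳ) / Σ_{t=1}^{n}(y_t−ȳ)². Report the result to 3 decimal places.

Mean ȳ = (49 + 66 + 54 + 68 + 63 + 47)/6 = 57.8333
Deviations from mean: -8.8333, 8.1667, -3.8333, 10.1667, 5.1667, -10.8333
Σ(y_t−ȳ)(y_{t+3}−ȳ) = (-89.8056) + (42.1944) + (41.5278) = -6.0833
Denominator Σ(y_t−ȳ)² = 406.8333
r_3 = -6.0833 / 406.8333 = -0.015

-0.015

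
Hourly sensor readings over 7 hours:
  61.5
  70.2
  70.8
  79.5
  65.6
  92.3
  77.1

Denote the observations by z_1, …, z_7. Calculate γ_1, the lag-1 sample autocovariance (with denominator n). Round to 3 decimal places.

Mean z̄ = (61.5 + 70.2 + 70.8 + 79.5 + 65.6 + 92.3 + 77.1)/7 = 73.8571
Deviations: -12.3571, -3.6571, -3.0571, 5.6429, -8.2571, 18.4429, 3.2429
Σ_{t=1}^{6}(z_t−z̄)(z_{t+1}−z̄) = -99.9504
γ_1 = -99.9504 / 7 = -14.279

-14.279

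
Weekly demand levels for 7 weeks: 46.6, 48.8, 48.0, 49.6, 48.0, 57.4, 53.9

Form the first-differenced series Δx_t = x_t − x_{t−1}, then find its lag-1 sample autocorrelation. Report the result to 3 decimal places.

-0.640

First differences Δx: 2.2, -0.8, 1.6, -1.6, 9.4, -3.5
Mean of differences = 1.2167
Numerator Σ(Δx_t−Δx̄)(Δx_{t+1}−Δx̄) = -65.4836
Denominator Σ(Δx_t−Δx̄)² = 102.3283
r_1(Δx) = -65.4836 / 102.3283 = -0.640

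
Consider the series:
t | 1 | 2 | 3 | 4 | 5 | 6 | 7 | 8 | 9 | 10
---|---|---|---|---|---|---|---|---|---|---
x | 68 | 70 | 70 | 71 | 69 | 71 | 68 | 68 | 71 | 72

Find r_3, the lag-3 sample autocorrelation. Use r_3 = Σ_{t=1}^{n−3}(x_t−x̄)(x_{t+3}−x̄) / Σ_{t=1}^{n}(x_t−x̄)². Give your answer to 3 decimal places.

-0.271

Mean x̄ = (68 + 70 + 70 + 71 + 69 + 71 + 68 + 68 + 71 + 72)/10 = 69.8000
Σ(x_t−x̄)(x_{t+3}−x̄) = (-2.1600) + (-0.1600) + (0.2400) + (-2.1600) + (1.4400) + (1.4400) + (-3.9600) = -5.3200
Denominator Σ(x_t−x̄)² = 19.6000
r_3 = -5.3200 / 19.6000 = -0.271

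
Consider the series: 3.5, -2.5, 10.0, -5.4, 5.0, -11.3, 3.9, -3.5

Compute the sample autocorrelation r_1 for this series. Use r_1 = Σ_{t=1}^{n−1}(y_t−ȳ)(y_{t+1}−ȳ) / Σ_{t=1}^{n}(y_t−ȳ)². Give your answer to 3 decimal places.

-0.699

Mean ȳ = (3.5 − 2.5 + 10.0 − 5.4 + 5.0 − 11.3 + 3.9 − 3.5)/8 = -0.0375
Deviations from mean: 3.5375, -2.4625, 10.0375, -5.3625, 5.0375, -11.2625, 3.9375, -3.4625
Σ(y_t−ȳ)(y_{t+1}−ȳ) = (-8.7111) + (-24.7173) + (-53.8261) + (-27.0136) + (-56.7348) + (-44.3461) + (-13.6336) = -228.9827
Denominator Σ(y_t−ȳ)² = 327.7988
r_1 = -228.9827 / 327.7988 = -0.699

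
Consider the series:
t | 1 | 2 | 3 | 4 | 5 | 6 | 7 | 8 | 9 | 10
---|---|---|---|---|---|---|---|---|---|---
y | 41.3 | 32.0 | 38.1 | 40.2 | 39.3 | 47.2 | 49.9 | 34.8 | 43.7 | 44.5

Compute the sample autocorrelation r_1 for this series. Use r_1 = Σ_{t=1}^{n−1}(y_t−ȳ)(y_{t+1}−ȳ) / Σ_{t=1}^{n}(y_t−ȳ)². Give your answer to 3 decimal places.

0.035

Mean ȳ = (41.3 + 32.0 + 38.1 + 40.2 + 39.3 + 47.2 + 49.9 + 34.8 + 43.7 + 44.5)/10 = 41.1000
Numerator Σ_{t=1}^{9}(y_t−ȳ)(y_{t+1}−ȳ) = 9.5200
Denominator Σ(y_t−ȳ)² = 268.5600
r_1 = 9.5200 / 268.5600 = 0.035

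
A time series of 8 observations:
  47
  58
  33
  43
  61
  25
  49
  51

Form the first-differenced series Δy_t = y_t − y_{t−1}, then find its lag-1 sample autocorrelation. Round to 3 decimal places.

First differences Δy: 11, -25, 10, 18, -36, 24, 2
Mean of differences = 0.5714
Numerator Σ(Δy_t−Δȳ)(Δy_{t+1}−Δȳ) = -1804.1837
Denominator Σ(Δy_t−Δȳ)² = 3043.7143
r_1(Δy) = -1804.1837 / 3043.7143 = -0.593

-0.593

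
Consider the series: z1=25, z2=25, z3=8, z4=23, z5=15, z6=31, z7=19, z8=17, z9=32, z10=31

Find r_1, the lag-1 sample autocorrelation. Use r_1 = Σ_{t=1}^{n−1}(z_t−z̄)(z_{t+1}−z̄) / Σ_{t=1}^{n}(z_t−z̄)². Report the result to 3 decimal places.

Mean z̄ = (25 + 25 + 8 + 23 + 15 + 31 + 19 + 17 + 32 + 31)/10 = 22.6000
Numerator Σ_{t=1}^{9}(z_t−z̄)(z_{t+1}−z̄) = -85.7600
Denominator Σ(z_t−z̄)² = 556.4000
r_1 = -85.7600 / 556.4000 = -0.154

-0.154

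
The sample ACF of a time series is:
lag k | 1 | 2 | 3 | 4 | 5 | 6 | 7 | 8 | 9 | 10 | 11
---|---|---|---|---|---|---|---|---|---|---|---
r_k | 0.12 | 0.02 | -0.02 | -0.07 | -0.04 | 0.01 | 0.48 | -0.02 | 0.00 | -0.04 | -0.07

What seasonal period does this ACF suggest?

7

The largest autocorrelation is r_7 = 0.48; the remaining lags stay at or below 0.12.
The dominant spike at lag 7 indicates a seasonal period of 7.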